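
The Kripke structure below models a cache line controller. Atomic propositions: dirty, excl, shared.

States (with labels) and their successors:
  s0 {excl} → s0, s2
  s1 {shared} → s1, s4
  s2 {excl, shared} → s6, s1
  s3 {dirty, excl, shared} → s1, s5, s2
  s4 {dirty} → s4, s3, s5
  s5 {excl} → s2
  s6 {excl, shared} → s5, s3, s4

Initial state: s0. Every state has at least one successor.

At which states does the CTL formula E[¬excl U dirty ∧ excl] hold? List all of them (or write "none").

{s1, s3, s4}

States satisfying ¬excl: {s1, s4}.
States satisfying dirty ∧ excl: {s3}.
States satisfying E[¬excl U dirty ∧ excl]: {s1, s3, s4}.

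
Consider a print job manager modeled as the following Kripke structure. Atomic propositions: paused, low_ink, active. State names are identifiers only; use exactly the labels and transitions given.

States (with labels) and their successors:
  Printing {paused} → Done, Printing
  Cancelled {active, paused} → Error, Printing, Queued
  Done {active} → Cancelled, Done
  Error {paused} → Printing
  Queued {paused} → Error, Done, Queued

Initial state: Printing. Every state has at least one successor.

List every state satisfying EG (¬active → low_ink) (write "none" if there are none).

States satisfying ¬active → low_ink: {Cancelled, Done}.
States satisfying EG (¬active → low_ink): {Done}.

{Done}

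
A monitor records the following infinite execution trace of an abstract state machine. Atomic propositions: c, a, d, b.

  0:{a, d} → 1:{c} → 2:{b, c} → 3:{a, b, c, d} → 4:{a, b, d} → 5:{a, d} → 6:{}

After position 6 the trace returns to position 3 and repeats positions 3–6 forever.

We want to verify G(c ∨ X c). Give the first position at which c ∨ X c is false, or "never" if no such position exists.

4

Check c ∨ X c at each position in order: 0 ✓, 1 ✓, 2 ✓, 3 ✓.
At position 4 the labels are {a, b, d} and the next position 5 has {a, d}, so c ∨ X c is false there. This is the first violation.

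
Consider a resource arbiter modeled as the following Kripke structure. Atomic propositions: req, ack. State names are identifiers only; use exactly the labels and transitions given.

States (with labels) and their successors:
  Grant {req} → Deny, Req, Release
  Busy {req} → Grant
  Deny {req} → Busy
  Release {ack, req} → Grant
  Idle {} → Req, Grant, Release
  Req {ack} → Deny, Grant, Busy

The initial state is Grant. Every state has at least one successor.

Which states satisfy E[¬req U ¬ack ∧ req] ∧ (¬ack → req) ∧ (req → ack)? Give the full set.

States satisfying ¬req: {Idle, Req}.
States satisfying ¬ack ∧ req: {Grant, Busy, Deny}.
States satisfying E[¬req U ¬ack ∧ req]: {Grant, Busy, Deny, Idle, Req}.
States satisfying ¬ack: {Grant, Busy, Deny, Idle}.
States satisfying ¬ack → req: {Grant, Busy, Deny, Release, Req}.
States satisfying req → ack: {Release, Idle, Req}.
States satisfying (¬ack → req) ∧ (req → ack): {Release, Req}.
States satisfying E[¬req U ¬ack ∧ req] ∧ (¬ack → req) ∧ (req → ack): {Req}.

{Req}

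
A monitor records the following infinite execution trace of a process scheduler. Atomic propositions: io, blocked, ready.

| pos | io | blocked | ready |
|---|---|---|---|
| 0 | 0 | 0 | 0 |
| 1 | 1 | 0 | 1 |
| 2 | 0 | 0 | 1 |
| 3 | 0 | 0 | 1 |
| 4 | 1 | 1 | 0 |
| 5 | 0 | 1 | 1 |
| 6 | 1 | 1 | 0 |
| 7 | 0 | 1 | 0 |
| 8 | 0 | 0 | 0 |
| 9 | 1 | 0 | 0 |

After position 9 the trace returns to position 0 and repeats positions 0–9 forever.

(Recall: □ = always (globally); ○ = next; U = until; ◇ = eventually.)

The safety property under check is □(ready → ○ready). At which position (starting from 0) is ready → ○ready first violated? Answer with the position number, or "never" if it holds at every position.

3

Check ready → ○ready at each position in order: 0 ✓, 1 ✓, 2 ✓.
At position 3 the labels are {ready} and the next position 4 has {blocked, io}, so ready → ○ready is false there. This is the first violation.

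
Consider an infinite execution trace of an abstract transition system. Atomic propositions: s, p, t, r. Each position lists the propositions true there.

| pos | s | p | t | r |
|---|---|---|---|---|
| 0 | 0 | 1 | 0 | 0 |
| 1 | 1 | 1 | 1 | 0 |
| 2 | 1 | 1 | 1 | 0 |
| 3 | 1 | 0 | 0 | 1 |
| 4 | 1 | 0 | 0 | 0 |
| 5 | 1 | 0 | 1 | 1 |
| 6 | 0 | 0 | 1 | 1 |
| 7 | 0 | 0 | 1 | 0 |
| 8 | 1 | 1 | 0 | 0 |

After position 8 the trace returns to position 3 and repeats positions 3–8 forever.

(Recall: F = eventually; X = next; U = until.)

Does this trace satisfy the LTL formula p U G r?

Walking from position 0: at position 3, G r has not yet held and p fails, so p U G r is false.

Does not hold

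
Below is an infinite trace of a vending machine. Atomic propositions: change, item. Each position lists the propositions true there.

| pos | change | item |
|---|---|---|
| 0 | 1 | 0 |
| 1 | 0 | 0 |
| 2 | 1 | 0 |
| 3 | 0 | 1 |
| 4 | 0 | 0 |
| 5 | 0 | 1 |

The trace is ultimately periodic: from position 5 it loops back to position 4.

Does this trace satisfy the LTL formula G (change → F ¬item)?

Holds

change → F ¬item holds at every position 0..5, and those are all positions ever visited, so G (change → F ¬item) holds.
Positions where change holds: 0, 2.
Check F ¬item at each: 0→ok, 2→ok.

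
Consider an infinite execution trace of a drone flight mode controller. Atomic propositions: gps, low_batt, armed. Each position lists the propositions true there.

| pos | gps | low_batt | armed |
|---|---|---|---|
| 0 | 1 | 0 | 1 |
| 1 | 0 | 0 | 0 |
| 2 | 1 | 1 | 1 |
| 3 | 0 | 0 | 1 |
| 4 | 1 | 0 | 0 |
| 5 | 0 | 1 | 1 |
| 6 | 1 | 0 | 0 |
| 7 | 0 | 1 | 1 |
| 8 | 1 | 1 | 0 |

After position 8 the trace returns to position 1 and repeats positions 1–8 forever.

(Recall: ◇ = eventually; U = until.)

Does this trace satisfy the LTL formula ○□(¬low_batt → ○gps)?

The position after 0 is 1; □(¬low_batt → ○gps) is false there.

Does not hold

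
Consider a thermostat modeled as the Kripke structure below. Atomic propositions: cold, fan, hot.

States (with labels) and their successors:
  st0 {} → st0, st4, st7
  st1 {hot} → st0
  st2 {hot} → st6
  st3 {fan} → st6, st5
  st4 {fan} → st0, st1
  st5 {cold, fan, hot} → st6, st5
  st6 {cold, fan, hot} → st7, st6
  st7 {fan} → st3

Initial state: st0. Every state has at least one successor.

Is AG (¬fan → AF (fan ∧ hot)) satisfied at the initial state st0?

No

States satisfying ¬fan → AF (fan ∧ hot): {st2, st3, st4, st5, st6, st7}.
States satisfying AG (¬fan → AF (fan ∧ hot)): {st2, st3, st5, st6, st7}.
st0 is reachable from st0 and violates ¬fan → AF (fan ∧ hot), so AG fails at st0.
st0 ∉ Sat(AG (¬fan → AF (fan ∧ hot))).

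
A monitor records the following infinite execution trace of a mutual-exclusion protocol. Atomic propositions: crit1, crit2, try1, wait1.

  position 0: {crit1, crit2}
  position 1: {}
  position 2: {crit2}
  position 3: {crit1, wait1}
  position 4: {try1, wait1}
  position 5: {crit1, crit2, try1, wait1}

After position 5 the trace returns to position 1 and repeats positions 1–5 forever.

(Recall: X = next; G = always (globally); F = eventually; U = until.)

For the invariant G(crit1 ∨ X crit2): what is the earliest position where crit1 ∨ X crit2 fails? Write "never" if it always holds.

Check crit1 ∨ X crit2 at each position in order: 0 ✓, 1 ✓.
At position 2 the labels are {crit2} and the next position 3 has {crit1, wait1}, so crit1 ∨ X crit2 is false there. This is the first violation.

2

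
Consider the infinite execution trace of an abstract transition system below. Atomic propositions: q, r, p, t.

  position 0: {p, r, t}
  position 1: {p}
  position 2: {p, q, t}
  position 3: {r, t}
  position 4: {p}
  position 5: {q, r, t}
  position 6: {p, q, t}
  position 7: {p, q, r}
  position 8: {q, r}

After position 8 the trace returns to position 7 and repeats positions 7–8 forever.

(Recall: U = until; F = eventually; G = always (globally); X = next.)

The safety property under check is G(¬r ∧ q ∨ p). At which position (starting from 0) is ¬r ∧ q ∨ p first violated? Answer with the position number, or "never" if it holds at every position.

3

Check ¬r ∧ q ∨ p at each position in order: 0 ✓, 1 ✓, 2 ✓.
At position 3 the labels are {r, t}, so ¬r ∧ q ∨ p is false there. This is the first violation.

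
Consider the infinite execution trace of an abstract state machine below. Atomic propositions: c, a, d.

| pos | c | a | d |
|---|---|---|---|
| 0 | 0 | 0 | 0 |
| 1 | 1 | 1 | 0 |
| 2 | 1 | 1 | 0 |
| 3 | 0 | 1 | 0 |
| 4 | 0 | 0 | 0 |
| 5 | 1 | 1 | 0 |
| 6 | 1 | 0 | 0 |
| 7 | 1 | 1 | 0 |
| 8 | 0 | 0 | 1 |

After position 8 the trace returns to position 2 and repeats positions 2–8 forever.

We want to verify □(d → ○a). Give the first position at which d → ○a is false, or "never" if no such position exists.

d → ○a holds at every position 0..8, and those are all the positions the trace ever visits, so the invariant □(d → ○a) is never violated.

never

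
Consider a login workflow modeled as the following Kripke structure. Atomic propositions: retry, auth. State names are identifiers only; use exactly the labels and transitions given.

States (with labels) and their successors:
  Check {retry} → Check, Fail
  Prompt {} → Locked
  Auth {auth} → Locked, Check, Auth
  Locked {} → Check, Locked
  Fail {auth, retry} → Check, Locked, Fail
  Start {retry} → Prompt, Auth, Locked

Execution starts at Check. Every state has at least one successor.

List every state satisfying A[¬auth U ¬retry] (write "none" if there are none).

{Prompt, Auth, Locked, Start}

States satisfying ¬auth: {Check, Prompt, Locked, Start}.
States satisfying ¬retry: {Prompt, Auth, Locked}.
States satisfying A[¬auth U ¬retry]: {Prompt, Auth, Locked, Start}.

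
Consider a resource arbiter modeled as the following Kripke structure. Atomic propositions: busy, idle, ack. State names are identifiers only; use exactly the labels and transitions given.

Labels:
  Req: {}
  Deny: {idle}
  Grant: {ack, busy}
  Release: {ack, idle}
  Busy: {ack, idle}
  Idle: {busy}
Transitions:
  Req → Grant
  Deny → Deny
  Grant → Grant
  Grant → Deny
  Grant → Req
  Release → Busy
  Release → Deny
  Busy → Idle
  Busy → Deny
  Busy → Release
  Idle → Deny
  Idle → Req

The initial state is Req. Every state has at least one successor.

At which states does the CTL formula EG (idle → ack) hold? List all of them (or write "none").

{Req, Grant, Release, Busy, Idle}

States satisfying idle → ack: {Req, Grant, Release, Busy, Idle}.
States satisfying EG (idle → ack): {Req, Grant, Release, Busy, Idle}.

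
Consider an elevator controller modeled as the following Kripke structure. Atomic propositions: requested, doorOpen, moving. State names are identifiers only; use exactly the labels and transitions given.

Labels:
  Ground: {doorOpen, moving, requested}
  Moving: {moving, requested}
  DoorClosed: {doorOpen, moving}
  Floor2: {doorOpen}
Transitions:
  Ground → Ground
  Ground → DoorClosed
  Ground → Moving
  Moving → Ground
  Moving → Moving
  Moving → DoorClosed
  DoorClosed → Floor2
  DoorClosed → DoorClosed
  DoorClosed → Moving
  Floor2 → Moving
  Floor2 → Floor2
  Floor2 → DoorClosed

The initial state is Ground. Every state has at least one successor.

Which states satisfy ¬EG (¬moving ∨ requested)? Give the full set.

{DoorClosed}

States satisfying ¬moving ∨ requested: {Ground, Moving, Floor2}.
States satisfying EG (¬moving ∨ requested): {Ground, Moving, Floor2}.
States satisfying ¬EG (¬moving ∨ requested): {DoorClosed}.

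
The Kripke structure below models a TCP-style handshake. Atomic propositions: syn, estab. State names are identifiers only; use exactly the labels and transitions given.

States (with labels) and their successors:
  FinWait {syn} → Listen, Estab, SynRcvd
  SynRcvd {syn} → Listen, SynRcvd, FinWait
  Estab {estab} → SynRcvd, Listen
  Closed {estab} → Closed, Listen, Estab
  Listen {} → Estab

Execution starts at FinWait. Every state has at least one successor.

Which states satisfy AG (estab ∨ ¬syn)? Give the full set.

none

States satisfying estab ∨ ¬syn: {Estab, Closed, Listen}.
States satisfying AG (estab ∨ ¬syn): ∅.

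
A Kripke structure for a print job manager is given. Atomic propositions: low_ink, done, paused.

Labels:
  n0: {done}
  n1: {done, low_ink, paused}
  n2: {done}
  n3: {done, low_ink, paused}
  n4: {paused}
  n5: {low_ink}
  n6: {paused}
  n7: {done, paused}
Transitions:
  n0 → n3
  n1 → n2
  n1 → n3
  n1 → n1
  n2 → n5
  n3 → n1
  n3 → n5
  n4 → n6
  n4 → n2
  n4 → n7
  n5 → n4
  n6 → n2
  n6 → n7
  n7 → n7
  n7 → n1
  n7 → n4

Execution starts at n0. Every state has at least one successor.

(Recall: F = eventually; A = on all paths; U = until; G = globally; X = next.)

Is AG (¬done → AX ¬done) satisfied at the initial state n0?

No

States satisfying ¬done → AX ¬done: {n0, n1, n2, n3, n5, n7}.
States satisfying AG (¬done → AX ¬done): ∅.
n4 is reachable from n0 and violates ¬done → AX ¬done, so AG fails at n0.
n0 ∉ Sat(AG (¬done → AX ¬done)).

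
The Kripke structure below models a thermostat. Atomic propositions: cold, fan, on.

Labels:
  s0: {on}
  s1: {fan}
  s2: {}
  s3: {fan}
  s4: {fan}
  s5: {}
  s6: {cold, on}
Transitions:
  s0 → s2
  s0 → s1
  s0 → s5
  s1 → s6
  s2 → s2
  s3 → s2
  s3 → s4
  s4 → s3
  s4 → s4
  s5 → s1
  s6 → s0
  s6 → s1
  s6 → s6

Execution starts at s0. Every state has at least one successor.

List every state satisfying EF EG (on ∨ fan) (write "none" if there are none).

States satisfying EG (on ∨ fan): {s0, s1, s3, s4, s6}.
States satisfying EF EG (on ∨ fan): {s0, s1, s3, s4, s5, s6}.

{s0, s1, s3, s4, s5, s6}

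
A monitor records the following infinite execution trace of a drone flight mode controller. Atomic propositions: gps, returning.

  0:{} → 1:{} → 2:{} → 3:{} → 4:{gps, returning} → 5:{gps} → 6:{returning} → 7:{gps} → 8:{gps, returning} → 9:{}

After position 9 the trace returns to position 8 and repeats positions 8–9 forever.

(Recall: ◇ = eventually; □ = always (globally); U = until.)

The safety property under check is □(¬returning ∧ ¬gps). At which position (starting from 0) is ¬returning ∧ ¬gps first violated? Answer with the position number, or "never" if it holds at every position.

Check ¬returning ∧ ¬gps at each position in order: 0 ✓, 1 ✓, 2 ✓, 3 ✓.
At position 4 the labels are {gps, returning}, so ¬returning ∧ ¬gps is false there. This is the first violation.

4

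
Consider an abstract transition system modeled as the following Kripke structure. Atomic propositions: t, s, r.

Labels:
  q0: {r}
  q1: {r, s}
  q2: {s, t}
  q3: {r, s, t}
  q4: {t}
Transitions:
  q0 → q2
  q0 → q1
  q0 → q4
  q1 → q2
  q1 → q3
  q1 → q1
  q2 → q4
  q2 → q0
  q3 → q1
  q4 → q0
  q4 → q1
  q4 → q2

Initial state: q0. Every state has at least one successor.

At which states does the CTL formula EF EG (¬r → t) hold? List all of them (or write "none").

States satisfying EG (¬r → t): {q0, q1, q2, q3, q4}.
States satisfying EF EG (¬r → t): {q0, q1, q2, q3, q4}.

{q0, q1, q2, q3, q4}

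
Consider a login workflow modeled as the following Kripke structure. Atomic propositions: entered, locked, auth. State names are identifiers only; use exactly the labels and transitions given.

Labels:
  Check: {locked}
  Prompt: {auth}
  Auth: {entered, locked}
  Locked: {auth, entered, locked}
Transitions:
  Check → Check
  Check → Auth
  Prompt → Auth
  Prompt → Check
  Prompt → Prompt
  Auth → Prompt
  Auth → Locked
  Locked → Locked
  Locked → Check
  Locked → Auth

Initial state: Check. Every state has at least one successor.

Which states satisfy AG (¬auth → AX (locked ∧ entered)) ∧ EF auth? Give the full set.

none

States satisfying ¬auth → AX (locked ∧ entered): {Prompt, Locked}.
States satisfying AG (¬auth → AX (locked ∧ entered)): ∅.
States satisfying auth: {Prompt, Locked}.
States satisfying EF auth: {Check, Prompt, Auth, Locked}.
States satisfying AG (¬auth → AX (locked ∧ entered)) ∧ EF auth: ∅.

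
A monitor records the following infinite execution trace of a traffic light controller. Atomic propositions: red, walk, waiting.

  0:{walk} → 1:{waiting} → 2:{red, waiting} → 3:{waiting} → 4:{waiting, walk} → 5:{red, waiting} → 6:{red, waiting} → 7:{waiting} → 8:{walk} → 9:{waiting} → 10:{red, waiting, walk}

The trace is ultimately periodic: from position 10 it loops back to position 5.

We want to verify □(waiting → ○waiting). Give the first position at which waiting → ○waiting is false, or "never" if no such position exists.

7

Check waiting → ○waiting at each position in order: 0 ✓, 1 ✓, 2 ✓, 3 ✓, 4 ✓, 5 ✓, 6 ✓.
At position 7 the labels are {waiting} and the next position 8 has {walk}, so waiting → ○waiting is false there. This is the first violation.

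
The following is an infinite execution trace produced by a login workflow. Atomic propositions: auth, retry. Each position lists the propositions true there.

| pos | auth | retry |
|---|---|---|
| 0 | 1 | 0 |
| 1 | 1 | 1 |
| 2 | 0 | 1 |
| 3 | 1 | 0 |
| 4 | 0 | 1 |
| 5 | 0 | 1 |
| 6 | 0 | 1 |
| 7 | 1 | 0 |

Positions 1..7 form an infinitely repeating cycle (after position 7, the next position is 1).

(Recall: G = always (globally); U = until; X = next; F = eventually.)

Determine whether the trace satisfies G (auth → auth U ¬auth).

auth → auth U ¬auth holds at every position 0..7, and those are all positions ever visited, so G (auth → auth U ¬auth) holds.
Positions where auth holds: 0, 1, 3, 7.
Check auth U ¬auth at each: 0→ok, 1→ok, 3→ok, 7→ok.

Holds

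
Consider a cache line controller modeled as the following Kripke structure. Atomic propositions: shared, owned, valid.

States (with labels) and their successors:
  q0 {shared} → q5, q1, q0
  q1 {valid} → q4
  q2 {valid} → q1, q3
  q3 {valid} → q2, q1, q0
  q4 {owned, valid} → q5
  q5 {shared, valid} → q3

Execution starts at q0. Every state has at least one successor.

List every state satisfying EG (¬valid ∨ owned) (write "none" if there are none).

States satisfying ¬valid ∨ owned: {q0, q4}.
States satisfying EG (¬valid ∨ owned): {q0}.

{q0}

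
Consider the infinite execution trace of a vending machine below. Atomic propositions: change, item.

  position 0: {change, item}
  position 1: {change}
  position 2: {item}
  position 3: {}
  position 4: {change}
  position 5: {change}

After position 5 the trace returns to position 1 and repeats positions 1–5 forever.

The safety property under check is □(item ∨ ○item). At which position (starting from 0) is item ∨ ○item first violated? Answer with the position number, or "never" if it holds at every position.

Check item ∨ ○item at each position in order: 0 ✓, 1 ✓, 2 ✓.
At position 3 the labels are {} and the next position 4 has {change}, so item ∨ ○item is false there. This is the first violation.

3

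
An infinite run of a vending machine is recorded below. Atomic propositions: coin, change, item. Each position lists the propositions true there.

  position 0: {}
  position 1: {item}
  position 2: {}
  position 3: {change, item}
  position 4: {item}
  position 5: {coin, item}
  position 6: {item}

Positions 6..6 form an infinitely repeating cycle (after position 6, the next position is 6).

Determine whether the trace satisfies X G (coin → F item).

The position after 0 is 1; G (coin → F item) is true there.

Yes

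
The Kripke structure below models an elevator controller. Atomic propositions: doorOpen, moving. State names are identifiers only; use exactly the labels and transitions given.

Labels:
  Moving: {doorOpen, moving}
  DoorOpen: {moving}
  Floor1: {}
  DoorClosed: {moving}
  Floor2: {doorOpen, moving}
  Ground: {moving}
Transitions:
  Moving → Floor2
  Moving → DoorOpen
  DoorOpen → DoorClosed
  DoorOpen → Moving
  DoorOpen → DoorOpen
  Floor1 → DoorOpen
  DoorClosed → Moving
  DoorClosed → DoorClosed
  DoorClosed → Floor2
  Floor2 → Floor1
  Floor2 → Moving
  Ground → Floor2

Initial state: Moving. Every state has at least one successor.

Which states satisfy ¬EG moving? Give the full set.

{Floor1}

States satisfying moving: {Moving, DoorOpen, DoorClosed, Floor2, Ground}.
States satisfying EG moving: {Moving, DoorOpen, DoorClosed, Floor2, Ground}.
States satisfying ¬EG moving: {Floor1}.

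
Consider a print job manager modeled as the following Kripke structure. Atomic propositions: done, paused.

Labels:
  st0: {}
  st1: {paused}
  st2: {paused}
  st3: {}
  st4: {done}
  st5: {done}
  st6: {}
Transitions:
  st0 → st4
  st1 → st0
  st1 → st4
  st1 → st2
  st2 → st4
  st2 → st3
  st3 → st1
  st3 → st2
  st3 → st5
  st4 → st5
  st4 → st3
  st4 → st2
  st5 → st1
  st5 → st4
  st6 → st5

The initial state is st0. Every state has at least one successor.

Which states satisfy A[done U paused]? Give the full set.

{st1, st2}

States satisfying done: {st4, st5}.
States satisfying paused: {st1, st2}.
States satisfying A[done U paused]: {st1, st2}.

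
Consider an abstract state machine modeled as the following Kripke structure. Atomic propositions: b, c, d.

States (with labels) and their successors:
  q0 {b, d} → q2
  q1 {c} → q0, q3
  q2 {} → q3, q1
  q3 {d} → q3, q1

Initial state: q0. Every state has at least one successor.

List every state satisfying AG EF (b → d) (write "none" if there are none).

States satisfying EF (b → d): {q0, q1, q2, q3}.
States satisfying AG EF (b → d): {q0, q1, q2, q3}.

{q0, q1, q2, q3}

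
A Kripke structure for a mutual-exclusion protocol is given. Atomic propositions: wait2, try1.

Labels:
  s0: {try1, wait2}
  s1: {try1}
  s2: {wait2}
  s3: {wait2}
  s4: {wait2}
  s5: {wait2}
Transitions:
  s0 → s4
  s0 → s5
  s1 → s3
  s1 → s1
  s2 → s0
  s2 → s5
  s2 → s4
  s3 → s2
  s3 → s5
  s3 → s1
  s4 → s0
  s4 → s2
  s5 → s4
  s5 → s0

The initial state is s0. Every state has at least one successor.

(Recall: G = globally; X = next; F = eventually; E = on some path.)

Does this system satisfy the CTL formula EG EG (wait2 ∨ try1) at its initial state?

Holds

States satisfying EG (wait2 ∨ try1): {s0, s1, s2, s3, s4, s5}.
States satisfying EG EG (wait2 ∨ try1): {s0, s1, s2, s3, s4, s5}.
s0 ∈ Sat(EG EG (wait2 ∨ try1)).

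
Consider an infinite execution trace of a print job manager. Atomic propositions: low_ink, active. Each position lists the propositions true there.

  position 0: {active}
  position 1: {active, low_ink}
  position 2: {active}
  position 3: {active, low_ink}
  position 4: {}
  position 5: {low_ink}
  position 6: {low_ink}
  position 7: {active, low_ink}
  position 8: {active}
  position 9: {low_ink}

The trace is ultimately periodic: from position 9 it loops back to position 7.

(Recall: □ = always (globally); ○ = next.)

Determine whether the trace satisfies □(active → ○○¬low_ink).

Does not hold

active → ○○¬low_ink must hold at every position from 0 onward. It fails at position 1, so □(active → ○○¬low_ink) is false.
Positions where active holds: 0, 1, 2, 3, 7, 8.
Check ○○¬low_ink at each: 0→ok, 1→fails, 2→ok, 3→fails, 7→fails, 8→fails.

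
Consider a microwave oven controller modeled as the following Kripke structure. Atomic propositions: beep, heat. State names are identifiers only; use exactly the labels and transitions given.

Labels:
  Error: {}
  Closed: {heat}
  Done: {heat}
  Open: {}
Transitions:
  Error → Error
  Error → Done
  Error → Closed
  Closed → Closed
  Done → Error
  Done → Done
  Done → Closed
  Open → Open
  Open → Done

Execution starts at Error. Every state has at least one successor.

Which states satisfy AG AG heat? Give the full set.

{Closed}

States satisfying AG heat: {Closed}.
States satisfying AG AG heat: {Closed}.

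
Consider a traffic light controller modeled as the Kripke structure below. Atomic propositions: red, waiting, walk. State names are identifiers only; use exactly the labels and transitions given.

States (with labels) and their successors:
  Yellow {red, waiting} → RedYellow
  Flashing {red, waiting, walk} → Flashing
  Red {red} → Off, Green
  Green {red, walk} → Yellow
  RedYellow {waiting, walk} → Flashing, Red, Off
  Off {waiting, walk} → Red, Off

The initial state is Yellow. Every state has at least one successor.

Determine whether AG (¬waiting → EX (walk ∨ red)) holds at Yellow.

Holds

States satisfying ¬waiting → EX (walk ∨ red): {Yellow, Flashing, Red, Green, RedYellow, Off}.
States satisfying AG (¬waiting → EX (walk ∨ red)): {Yellow, Flashing, Red, Green, RedYellow, Off}.
Every state reachable from Yellow satisfies ¬waiting → EX (walk ∨ red).
Yellow ∈ Sat(AG (¬waiting → EX (walk ∨ red))).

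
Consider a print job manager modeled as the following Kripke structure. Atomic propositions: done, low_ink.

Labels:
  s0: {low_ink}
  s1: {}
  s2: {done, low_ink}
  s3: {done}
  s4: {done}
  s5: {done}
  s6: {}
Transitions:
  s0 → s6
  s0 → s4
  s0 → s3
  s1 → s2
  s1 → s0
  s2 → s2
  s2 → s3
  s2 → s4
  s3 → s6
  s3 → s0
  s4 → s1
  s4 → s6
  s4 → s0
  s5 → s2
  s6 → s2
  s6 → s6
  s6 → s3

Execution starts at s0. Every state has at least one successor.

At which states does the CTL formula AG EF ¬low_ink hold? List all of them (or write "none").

{s0, s1, s2, s3, s4, s5, s6}

States satisfying EF ¬low_ink: {s0, s1, s2, s3, s4, s5, s6}.
States satisfying AG EF ¬low_ink: {s0, s1, s2, s3, s4, s5, s6}.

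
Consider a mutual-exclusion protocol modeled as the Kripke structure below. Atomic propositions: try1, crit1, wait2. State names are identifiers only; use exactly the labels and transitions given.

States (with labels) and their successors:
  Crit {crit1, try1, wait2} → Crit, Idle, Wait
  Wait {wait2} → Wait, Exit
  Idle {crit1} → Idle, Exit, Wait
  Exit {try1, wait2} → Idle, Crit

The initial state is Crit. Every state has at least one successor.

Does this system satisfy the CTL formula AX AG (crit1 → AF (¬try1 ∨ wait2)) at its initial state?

States satisfying AG (crit1 → AF (¬try1 ∨ wait2)): {Crit, Wait, Idle, Exit}.
States satisfying AX AG (crit1 → AF (¬try1 ∨ wait2)): {Crit, Wait, Idle, Exit}.
Crit ∈ Sat(AX AG (crit1 → AF (¬try1 ∨ wait2))).

Satisfied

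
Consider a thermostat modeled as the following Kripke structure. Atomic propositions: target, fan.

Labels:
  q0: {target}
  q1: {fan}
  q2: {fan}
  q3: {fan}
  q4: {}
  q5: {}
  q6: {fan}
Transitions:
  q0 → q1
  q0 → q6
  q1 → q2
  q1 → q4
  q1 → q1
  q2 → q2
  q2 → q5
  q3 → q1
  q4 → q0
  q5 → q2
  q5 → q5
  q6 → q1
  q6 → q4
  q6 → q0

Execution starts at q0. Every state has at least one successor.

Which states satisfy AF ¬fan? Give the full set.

States satisfying ¬fan: {q0, q4, q5}.
States satisfying AF ¬fan: {q0, q4, q5}.

{q0, q4, q5}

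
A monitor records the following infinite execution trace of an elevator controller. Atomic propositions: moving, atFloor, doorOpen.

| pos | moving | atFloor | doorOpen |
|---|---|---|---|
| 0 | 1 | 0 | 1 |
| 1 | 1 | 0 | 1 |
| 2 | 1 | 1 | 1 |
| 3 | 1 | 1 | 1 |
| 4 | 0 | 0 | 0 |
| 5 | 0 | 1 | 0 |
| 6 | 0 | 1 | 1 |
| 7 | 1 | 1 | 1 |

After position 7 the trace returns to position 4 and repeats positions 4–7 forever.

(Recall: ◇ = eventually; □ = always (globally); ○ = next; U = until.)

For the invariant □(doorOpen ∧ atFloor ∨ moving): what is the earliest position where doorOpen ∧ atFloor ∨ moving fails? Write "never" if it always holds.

4

Check doorOpen ∧ atFloor ∨ moving at each position in order: 0 ✓, 1 ✓, 2 ✓, 3 ✓.
At position 4 the labels are {}, so doorOpen ∧ atFloor ∨ moving is false there. This is the first violation.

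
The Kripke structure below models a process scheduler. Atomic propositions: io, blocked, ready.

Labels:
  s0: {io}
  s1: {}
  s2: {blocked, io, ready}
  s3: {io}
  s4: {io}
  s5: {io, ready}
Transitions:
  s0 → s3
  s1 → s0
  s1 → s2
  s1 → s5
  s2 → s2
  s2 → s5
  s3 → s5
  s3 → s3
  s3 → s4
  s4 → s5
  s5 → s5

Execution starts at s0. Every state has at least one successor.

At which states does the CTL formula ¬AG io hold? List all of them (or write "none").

{s1}

States satisfying io: {s0, s2, s3, s4, s5}.
States satisfying AG io: {s0, s2, s3, s4, s5}.
States satisfying ¬AG io: {s1}.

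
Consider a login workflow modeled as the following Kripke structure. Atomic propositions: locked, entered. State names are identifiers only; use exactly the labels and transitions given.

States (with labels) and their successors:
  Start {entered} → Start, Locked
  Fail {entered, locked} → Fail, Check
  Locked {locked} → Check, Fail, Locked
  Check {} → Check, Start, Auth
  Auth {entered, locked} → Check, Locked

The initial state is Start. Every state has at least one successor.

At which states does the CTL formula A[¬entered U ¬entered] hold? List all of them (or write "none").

{Locked, Check}

States satisfying ¬entered: {Locked, Check}.
States satisfying A[¬entered U ¬entered]: {Locked, Check}.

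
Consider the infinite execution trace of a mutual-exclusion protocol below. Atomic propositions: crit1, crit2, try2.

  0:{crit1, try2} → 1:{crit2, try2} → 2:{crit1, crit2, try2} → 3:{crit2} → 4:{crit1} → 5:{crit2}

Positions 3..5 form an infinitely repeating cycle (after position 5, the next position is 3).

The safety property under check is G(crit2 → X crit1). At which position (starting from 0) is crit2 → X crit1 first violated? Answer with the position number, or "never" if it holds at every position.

Check crit2 → X crit1 at each position in order: 0 ✓, 1 ✓.
At position 2 the labels are {crit1, crit2, try2} and the next position 3 has {crit2}, so crit2 → X crit1 is false there. This is the first violation.

2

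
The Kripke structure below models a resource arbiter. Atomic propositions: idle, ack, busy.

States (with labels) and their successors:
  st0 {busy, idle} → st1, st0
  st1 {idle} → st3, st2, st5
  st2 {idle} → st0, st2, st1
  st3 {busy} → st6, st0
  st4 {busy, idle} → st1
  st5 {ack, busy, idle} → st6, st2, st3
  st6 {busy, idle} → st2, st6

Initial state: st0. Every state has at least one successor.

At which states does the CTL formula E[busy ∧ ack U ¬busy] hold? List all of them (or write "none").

States satisfying busy ∧ ack: {st5}.
States satisfying ¬busy: {st1, st2}.
States satisfying E[busy ∧ ack U ¬busy]: {st1, st2, st5}.

{st1, st2, st5}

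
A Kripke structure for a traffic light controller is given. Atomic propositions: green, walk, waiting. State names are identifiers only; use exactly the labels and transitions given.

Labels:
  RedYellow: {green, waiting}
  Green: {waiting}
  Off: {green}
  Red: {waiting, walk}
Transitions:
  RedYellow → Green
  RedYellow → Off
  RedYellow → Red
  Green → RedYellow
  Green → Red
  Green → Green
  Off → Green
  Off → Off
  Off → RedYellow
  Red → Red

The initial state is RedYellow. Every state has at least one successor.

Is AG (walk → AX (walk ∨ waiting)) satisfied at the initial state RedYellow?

Yes

States satisfying walk → AX (walk ∨ waiting): {RedYellow, Green, Off, Red}.
States satisfying AG (walk → AX (walk ∨ waiting)): {RedYellow, Green, Off, Red}.
Every state reachable from RedYellow satisfies walk → AX (walk ∨ waiting).
RedYellow ∈ Sat(AG (walk → AX (walk ∨ waiting))).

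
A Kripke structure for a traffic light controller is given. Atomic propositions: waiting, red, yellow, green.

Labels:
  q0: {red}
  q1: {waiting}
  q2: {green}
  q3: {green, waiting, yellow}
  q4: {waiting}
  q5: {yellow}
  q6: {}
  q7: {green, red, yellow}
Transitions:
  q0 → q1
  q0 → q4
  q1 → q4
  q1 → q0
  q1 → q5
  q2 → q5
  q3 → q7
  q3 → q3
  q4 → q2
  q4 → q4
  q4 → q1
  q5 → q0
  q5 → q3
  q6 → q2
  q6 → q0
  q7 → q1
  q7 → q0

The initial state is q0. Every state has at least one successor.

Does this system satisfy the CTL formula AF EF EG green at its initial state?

Holds

States satisfying EF EG green: {q0, q1, q2, q3, q4, q5, q6, q7}.
States satisfying AF EF EG green: {q0, q1, q2, q3, q4, q5, q6, q7}.
q0 ∈ Sat(AF EF EG green).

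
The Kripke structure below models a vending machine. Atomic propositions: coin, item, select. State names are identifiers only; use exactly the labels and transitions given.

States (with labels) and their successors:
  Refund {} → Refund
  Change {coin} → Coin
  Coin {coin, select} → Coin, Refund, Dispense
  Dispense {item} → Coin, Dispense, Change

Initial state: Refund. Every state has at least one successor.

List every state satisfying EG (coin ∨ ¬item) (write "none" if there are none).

{Refund, Change, Coin}

States satisfying coin ∨ ¬item: {Refund, Change, Coin}.
States satisfying EG (coin ∨ ¬item): {Refund, Change, Coin}.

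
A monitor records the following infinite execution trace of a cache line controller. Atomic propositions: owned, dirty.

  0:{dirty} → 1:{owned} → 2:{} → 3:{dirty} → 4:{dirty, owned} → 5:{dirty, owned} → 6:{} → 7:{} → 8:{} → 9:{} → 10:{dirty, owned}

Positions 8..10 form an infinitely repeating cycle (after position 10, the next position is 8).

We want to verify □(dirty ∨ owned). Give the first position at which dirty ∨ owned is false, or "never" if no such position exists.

Check dirty ∨ owned at each position in order: 0 ✓, 1 ✓.
At position 2 the labels are {}, so dirty ∨ owned is false there. This is the first violation.

2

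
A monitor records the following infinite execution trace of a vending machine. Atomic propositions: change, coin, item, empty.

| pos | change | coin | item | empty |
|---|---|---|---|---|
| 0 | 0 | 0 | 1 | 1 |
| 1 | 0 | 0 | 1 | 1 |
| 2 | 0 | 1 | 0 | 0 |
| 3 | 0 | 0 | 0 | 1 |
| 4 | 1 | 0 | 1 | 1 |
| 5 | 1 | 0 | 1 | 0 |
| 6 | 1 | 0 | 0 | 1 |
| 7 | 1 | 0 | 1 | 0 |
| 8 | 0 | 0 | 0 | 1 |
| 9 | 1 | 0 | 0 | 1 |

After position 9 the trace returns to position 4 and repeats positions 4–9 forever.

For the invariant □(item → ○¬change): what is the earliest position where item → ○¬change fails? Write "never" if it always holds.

4

Check item → ○¬change at each position in order: 0 ✓, 1 ✓, 2 ✓, 3 ✓.
At position 4 the labels are {change, empty, item} and the next position 5 has {change, item}, so item → ○¬change is false there. This is the first violation.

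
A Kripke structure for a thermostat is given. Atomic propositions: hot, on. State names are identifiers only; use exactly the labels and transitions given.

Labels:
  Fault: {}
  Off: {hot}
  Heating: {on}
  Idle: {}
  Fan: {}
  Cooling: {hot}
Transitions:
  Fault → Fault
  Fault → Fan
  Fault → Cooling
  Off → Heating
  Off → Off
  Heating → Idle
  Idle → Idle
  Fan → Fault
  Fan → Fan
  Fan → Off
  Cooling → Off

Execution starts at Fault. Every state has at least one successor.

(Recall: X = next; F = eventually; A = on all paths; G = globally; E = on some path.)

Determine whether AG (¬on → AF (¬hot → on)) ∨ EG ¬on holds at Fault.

Satisfied

States satisfying ¬on → AF (¬hot → on): {Off, Heating, Cooling}.
States satisfying AG (¬on → AF (¬hot → on)): ∅.
States satisfying ¬on: {Fault, Off, Idle, Fan, Cooling}.
States satisfying EG ¬on: {Fault, Off, Idle, Fan, Cooling}.
States satisfying AG (¬on → AF (¬hot → on)) ∨ EG ¬on: {Fault, Off, Idle, Fan, Cooling}.
Fault ∈ Sat(AG (¬on → AF (¬hot → on)) ∨ EG ¬on).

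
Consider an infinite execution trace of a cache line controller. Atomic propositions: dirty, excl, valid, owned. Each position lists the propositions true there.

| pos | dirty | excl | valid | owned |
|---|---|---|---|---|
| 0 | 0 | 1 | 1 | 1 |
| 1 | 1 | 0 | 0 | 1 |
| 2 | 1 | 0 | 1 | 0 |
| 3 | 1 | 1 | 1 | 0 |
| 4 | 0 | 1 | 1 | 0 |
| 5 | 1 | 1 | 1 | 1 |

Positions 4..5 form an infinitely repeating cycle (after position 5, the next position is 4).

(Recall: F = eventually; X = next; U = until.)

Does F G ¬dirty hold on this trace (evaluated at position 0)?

Violated

G ¬dirty is false at every position 0..5, so it never becomes true and F G ¬dirty fails.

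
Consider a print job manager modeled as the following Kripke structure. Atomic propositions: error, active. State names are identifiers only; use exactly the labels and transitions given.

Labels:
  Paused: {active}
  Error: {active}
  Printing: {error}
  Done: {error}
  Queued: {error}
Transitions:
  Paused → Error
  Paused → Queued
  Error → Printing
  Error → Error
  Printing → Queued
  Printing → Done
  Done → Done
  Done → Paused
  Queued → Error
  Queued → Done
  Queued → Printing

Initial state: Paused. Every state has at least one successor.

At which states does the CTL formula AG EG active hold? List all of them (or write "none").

States satisfying EG active: {Paused, Error}.
States satisfying AG EG active: ∅.

none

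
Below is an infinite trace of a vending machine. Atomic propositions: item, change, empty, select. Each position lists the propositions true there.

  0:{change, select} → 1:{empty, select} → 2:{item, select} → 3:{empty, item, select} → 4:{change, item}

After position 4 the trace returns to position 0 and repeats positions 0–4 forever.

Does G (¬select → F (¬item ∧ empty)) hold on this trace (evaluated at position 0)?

¬select → F (¬item ∧ empty) holds at every position 0..4, and those are all positions ever visited, so G (¬select → F (¬item ∧ empty)) holds.
Positions where ¬select holds: 4.
Check F (¬item ∧ empty) at each: 4→ok.

Satisfied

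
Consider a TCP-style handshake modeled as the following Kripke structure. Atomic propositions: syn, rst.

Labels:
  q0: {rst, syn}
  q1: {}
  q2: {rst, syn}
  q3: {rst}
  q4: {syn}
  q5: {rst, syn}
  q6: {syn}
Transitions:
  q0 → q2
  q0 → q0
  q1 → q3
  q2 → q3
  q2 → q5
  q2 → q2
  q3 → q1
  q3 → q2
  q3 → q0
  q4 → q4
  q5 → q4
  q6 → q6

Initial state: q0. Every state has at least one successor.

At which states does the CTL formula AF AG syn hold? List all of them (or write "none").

States satisfying AG syn: {q4, q5, q6}.
States satisfying AF AG syn: {q4, q5, q6}.

{q4, q5, q6}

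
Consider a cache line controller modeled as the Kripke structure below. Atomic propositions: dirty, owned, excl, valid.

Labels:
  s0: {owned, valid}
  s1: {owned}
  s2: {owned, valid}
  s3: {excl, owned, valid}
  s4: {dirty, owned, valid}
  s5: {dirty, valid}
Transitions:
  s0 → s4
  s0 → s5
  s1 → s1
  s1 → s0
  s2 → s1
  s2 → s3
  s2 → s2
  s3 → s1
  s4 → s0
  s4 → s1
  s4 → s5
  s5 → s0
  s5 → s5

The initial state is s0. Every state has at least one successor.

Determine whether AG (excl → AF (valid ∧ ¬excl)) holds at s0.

States satisfying excl → AF (valid ∧ ¬excl): {s0, s1, s2, s4, s5}.
States satisfying AG (excl → AF (valid ∧ ¬excl)): {s0, s1, s4, s5}.
Every state reachable from s0 satisfies excl → AF (valid ∧ ¬excl).
s0 ∈ Sat(AG (excl → AF (valid ∧ ¬excl))).

Holds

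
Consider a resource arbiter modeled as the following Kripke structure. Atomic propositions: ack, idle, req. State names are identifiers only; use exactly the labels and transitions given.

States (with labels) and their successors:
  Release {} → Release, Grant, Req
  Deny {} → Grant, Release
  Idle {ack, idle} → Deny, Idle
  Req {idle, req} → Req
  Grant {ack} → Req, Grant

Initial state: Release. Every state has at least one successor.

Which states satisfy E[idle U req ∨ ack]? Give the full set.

{Idle, Req, Grant}

States satisfying idle: {Idle, Req}.
States satisfying req ∨ ack: {Idle, Req, Grant}.
States satisfying E[idle U req ∨ ack]: {Idle, Req, Grant}.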